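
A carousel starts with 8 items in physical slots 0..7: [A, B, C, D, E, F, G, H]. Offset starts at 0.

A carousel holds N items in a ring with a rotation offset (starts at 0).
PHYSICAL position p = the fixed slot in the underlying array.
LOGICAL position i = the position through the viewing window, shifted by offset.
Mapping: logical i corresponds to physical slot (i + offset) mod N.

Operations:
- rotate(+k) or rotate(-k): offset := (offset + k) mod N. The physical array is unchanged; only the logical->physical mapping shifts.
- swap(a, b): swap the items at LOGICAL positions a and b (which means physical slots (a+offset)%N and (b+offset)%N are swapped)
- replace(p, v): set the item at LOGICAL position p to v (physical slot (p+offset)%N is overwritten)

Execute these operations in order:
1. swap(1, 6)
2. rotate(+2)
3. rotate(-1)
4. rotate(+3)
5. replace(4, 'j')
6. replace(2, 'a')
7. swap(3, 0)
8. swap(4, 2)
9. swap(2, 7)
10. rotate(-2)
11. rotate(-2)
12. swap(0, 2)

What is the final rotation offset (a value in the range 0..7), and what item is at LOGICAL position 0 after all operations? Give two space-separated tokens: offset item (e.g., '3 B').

After op 1 (swap(1, 6)): offset=0, physical=[A,G,C,D,E,F,B,H], logical=[A,G,C,D,E,F,B,H]
After op 2 (rotate(+2)): offset=2, physical=[A,G,C,D,E,F,B,H], logical=[C,D,E,F,B,H,A,G]
After op 3 (rotate(-1)): offset=1, physical=[A,G,C,D,E,F,B,H], logical=[G,C,D,E,F,B,H,A]
After op 4 (rotate(+3)): offset=4, physical=[A,G,C,D,E,F,B,H], logical=[E,F,B,H,A,G,C,D]
After op 5 (replace(4, 'j')): offset=4, physical=[j,G,C,D,E,F,B,H], logical=[E,F,B,H,j,G,C,D]
After op 6 (replace(2, 'a')): offset=4, physical=[j,G,C,D,E,F,a,H], logical=[E,F,a,H,j,G,C,D]
After op 7 (swap(3, 0)): offset=4, physical=[j,G,C,D,H,F,a,E], logical=[H,F,a,E,j,G,C,D]
After op 8 (swap(4, 2)): offset=4, physical=[a,G,C,D,H,F,j,E], logical=[H,F,j,E,a,G,C,D]
After op 9 (swap(2, 7)): offset=4, physical=[a,G,C,j,H,F,D,E], logical=[H,F,D,E,a,G,C,j]
After op 10 (rotate(-2)): offset=2, physical=[a,G,C,j,H,F,D,E], logical=[C,j,H,F,D,E,a,G]
After op 11 (rotate(-2)): offset=0, physical=[a,G,C,j,H,F,D,E], logical=[a,G,C,j,H,F,D,E]
After op 12 (swap(0, 2)): offset=0, physical=[C,G,a,j,H,F,D,E], logical=[C,G,a,j,H,F,D,E]

Answer: 0 C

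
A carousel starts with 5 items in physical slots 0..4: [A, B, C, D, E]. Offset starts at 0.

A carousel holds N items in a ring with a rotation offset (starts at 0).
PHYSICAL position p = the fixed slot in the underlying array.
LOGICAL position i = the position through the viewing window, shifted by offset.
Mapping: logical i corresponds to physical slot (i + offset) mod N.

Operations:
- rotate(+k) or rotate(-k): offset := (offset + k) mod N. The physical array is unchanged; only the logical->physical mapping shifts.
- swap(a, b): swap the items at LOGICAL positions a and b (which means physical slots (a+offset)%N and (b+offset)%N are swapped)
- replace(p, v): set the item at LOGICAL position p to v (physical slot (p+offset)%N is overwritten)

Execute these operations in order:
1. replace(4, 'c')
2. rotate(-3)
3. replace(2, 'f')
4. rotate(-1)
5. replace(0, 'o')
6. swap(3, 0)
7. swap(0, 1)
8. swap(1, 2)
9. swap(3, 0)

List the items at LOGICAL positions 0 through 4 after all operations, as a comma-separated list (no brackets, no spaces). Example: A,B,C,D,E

Answer: o,D,f,C,A

Derivation:
After op 1 (replace(4, 'c')): offset=0, physical=[A,B,C,D,c], logical=[A,B,C,D,c]
After op 2 (rotate(-3)): offset=2, physical=[A,B,C,D,c], logical=[C,D,c,A,B]
After op 3 (replace(2, 'f')): offset=2, physical=[A,B,C,D,f], logical=[C,D,f,A,B]
After op 4 (rotate(-1)): offset=1, physical=[A,B,C,D,f], logical=[B,C,D,f,A]
After op 5 (replace(0, 'o')): offset=1, physical=[A,o,C,D,f], logical=[o,C,D,f,A]
After op 6 (swap(3, 0)): offset=1, physical=[A,f,C,D,o], logical=[f,C,D,o,A]
After op 7 (swap(0, 1)): offset=1, physical=[A,C,f,D,o], logical=[C,f,D,o,A]
After op 8 (swap(1, 2)): offset=1, physical=[A,C,D,f,o], logical=[C,D,f,o,A]
After op 9 (swap(3, 0)): offset=1, physical=[A,o,D,f,C], logical=[o,D,f,C,A]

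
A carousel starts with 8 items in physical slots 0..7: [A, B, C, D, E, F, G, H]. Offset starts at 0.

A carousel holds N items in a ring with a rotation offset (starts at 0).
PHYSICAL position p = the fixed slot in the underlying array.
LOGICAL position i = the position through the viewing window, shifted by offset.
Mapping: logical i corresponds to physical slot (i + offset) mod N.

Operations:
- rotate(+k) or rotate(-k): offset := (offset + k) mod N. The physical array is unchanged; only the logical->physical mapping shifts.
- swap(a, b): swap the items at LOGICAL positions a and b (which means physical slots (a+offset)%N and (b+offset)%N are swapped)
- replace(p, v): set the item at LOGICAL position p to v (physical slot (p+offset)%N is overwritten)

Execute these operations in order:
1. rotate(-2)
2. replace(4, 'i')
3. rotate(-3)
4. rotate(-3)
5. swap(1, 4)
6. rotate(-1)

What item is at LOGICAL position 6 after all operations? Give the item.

Answer: F

Derivation:
After op 1 (rotate(-2)): offset=6, physical=[A,B,C,D,E,F,G,H], logical=[G,H,A,B,C,D,E,F]
After op 2 (replace(4, 'i')): offset=6, physical=[A,B,i,D,E,F,G,H], logical=[G,H,A,B,i,D,E,F]
After op 3 (rotate(-3)): offset=3, physical=[A,B,i,D,E,F,G,H], logical=[D,E,F,G,H,A,B,i]
After op 4 (rotate(-3)): offset=0, physical=[A,B,i,D,E,F,G,H], logical=[A,B,i,D,E,F,G,H]
After op 5 (swap(1, 4)): offset=0, physical=[A,E,i,D,B,F,G,H], logical=[A,E,i,D,B,F,G,H]
After op 6 (rotate(-1)): offset=7, physical=[A,E,i,D,B,F,G,H], logical=[H,A,E,i,D,B,F,G]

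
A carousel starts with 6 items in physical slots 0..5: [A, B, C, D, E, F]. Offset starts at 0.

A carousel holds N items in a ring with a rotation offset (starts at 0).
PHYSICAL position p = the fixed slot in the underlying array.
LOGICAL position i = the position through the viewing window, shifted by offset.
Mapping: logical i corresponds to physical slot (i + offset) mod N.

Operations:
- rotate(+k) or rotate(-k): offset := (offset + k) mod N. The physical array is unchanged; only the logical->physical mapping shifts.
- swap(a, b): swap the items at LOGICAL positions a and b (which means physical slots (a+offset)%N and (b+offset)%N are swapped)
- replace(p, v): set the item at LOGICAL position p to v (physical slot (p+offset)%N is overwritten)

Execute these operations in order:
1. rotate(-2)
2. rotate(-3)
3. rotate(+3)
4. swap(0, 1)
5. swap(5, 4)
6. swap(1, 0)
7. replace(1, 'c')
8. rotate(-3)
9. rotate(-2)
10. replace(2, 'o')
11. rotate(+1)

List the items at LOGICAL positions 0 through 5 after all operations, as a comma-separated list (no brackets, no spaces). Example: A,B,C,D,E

After op 1 (rotate(-2)): offset=4, physical=[A,B,C,D,E,F], logical=[E,F,A,B,C,D]
After op 2 (rotate(-3)): offset=1, physical=[A,B,C,D,E,F], logical=[B,C,D,E,F,A]
After op 3 (rotate(+3)): offset=4, physical=[A,B,C,D,E,F], logical=[E,F,A,B,C,D]
After op 4 (swap(0, 1)): offset=4, physical=[A,B,C,D,F,E], logical=[F,E,A,B,C,D]
After op 5 (swap(5, 4)): offset=4, physical=[A,B,D,C,F,E], logical=[F,E,A,B,D,C]
After op 6 (swap(1, 0)): offset=4, physical=[A,B,D,C,E,F], logical=[E,F,A,B,D,C]
After op 7 (replace(1, 'c')): offset=4, physical=[A,B,D,C,E,c], logical=[E,c,A,B,D,C]
After op 8 (rotate(-3)): offset=1, physical=[A,B,D,C,E,c], logical=[B,D,C,E,c,A]
After op 9 (rotate(-2)): offset=5, physical=[A,B,D,C,E,c], logical=[c,A,B,D,C,E]
After op 10 (replace(2, 'o')): offset=5, physical=[A,o,D,C,E,c], logical=[c,A,o,D,C,E]
After op 11 (rotate(+1)): offset=0, physical=[A,o,D,C,E,c], logical=[A,o,D,C,E,c]

Answer: A,o,D,C,E,c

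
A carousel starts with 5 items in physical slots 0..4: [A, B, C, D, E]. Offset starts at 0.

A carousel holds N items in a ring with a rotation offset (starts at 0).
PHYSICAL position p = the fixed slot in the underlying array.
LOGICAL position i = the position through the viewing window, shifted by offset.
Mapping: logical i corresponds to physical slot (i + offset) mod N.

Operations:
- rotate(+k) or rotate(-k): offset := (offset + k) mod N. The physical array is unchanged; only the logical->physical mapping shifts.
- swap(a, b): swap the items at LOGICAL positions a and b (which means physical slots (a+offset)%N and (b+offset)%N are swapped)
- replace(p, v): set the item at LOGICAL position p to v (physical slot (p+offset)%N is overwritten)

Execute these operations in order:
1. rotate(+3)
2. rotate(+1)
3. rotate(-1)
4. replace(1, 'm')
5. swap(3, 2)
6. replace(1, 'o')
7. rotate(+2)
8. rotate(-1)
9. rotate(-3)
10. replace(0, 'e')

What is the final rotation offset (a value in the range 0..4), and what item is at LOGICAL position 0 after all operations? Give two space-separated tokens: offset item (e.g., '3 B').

Answer: 1 e

Derivation:
After op 1 (rotate(+3)): offset=3, physical=[A,B,C,D,E], logical=[D,E,A,B,C]
After op 2 (rotate(+1)): offset=4, physical=[A,B,C,D,E], logical=[E,A,B,C,D]
After op 3 (rotate(-1)): offset=3, physical=[A,B,C,D,E], logical=[D,E,A,B,C]
After op 4 (replace(1, 'm')): offset=3, physical=[A,B,C,D,m], logical=[D,m,A,B,C]
After op 5 (swap(3, 2)): offset=3, physical=[B,A,C,D,m], logical=[D,m,B,A,C]
After op 6 (replace(1, 'o')): offset=3, physical=[B,A,C,D,o], logical=[D,o,B,A,C]
After op 7 (rotate(+2)): offset=0, physical=[B,A,C,D,o], logical=[B,A,C,D,o]
After op 8 (rotate(-1)): offset=4, physical=[B,A,C,D,o], logical=[o,B,A,C,D]
After op 9 (rotate(-3)): offset=1, physical=[B,A,C,D,o], logical=[A,C,D,o,B]
After op 10 (replace(0, 'e')): offset=1, physical=[B,e,C,D,o], logical=[e,C,D,o,B]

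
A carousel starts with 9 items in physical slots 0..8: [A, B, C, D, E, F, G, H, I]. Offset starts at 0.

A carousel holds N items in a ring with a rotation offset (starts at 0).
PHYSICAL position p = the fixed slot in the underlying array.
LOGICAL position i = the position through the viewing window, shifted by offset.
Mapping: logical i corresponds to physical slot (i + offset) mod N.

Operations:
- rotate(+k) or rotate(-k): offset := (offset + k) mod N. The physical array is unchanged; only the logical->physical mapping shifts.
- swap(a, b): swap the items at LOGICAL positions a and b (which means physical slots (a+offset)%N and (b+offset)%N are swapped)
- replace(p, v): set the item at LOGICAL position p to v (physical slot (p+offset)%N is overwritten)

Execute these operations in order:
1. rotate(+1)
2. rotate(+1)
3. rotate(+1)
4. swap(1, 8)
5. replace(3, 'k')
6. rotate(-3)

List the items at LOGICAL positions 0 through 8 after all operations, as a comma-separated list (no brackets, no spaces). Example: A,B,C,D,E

After op 1 (rotate(+1)): offset=1, physical=[A,B,C,D,E,F,G,H,I], logical=[B,C,D,E,F,G,H,I,A]
After op 2 (rotate(+1)): offset=2, physical=[A,B,C,D,E,F,G,H,I], logical=[C,D,E,F,G,H,I,A,B]
After op 3 (rotate(+1)): offset=3, physical=[A,B,C,D,E,F,G,H,I], logical=[D,E,F,G,H,I,A,B,C]
After op 4 (swap(1, 8)): offset=3, physical=[A,B,E,D,C,F,G,H,I], logical=[D,C,F,G,H,I,A,B,E]
After op 5 (replace(3, 'k')): offset=3, physical=[A,B,E,D,C,F,k,H,I], logical=[D,C,F,k,H,I,A,B,E]
After op 6 (rotate(-3)): offset=0, physical=[A,B,E,D,C,F,k,H,I], logical=[A,B,E,D,C,F,k,H,I]

Answer: A,B,E,D,C,F,k,H,I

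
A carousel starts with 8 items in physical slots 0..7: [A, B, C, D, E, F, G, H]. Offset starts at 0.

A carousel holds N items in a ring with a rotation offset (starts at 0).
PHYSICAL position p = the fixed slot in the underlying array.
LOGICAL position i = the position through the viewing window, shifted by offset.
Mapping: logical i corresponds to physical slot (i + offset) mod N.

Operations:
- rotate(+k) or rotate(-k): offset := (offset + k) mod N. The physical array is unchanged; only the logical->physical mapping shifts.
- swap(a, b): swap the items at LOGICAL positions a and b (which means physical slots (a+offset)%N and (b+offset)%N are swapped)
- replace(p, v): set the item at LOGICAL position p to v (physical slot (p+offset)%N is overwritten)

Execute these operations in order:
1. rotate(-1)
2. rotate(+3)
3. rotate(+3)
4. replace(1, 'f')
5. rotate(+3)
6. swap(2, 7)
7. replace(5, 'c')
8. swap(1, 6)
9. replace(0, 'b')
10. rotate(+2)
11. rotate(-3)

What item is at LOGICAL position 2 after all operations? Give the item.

After op 1 (rotate(-1)): offset=7, physical=[A,B,C,D,E,F,G,H], logical=[H,A,B,C,D,E,F,G]
After op 2 (rotate(+3)): offset=2, physical=[A,B,C,D,E,F,G,H], logical=[C,D,E,F,G,H,A,B]
After op 3 (rotate(+3)): offset=5, physical=[A,B,C,D,E,F,G,H], logical=[F,G,H,A,B,C,D,E]
After op 4 (replace(1, 'f')): offset=5, physical=[A,B,C,D,E,F,f,H], logical=[F,f,H,A,B,C,D,E]
After op 5 (rotate(+3)): offset=0, physical=[A,B,C,D,E,F,f,H], logical=[A,B,C,D,E,F,f,H]
After op 6 (swap(2, 7)): offset=0, physical=[A,B,H,D,E,F,f,C], logical=[A,B,H,D,E,F,f,C]
After op 7 (replace(5, 'c')): offset=0, physical=[A,B,H,D,E,c,f,C], logical=[A,B,H,D,E,c,f,C]
After op 8 (swap(1, 6)): offset=0, physical=[A,f,H,D,E,c,B,C], logical=[A,f,H,D,E,c,B,C]
After op 9 (replace(0, 'b')): offset=0, physical=[b,f,H,D,E,c,B,C], logical=[b,f,H,D,E,c,B,C]
After op 10 (rotate(+2)): offset=2, physical=[b,f,H,D,E,c,B,C], logical=[H,D,E,c,B,C,b,f]
After op 11 (rotate(-3)): offset=7, physical=[b,f,H,D,E,c,B,C], logical=[C,b,f,H,D,E,c,B]

Answer: f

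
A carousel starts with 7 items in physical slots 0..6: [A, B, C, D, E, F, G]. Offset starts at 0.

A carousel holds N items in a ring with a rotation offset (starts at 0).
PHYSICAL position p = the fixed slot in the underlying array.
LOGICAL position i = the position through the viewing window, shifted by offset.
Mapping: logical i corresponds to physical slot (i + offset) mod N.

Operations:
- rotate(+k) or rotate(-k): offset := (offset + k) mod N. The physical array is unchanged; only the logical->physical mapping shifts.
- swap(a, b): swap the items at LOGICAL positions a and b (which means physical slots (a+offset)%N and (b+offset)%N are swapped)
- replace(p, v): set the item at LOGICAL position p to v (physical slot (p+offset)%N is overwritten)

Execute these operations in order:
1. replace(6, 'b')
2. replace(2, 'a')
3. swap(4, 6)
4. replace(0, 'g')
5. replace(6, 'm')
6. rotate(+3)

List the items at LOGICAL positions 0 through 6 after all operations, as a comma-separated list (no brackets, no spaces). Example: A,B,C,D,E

After op 1 (replace(6, 'b')): offset=0, physical=[A,B,C,D,E,F,b], logical=[A,B,C,D,E,F,b]
After op 2 (replace(2, 'a')): offset=0, physical=[A,B,a,D,E,F,b], logical=[A,B,a,D,E,F,b]
After op 3 (swap(4, 6)): offset=0, physical=[A,B,a,D,b,F,E], logical=[A,B,a,D,b,F,E]
After op 4 (replace(0, 'g')): offset=0, physical=[g,B,a,D,b,F,E], logical=[g,B,a,D,b,F,E]
After op 5 (replace(6, 'm')): offset=0, physical=[g,B,a,D,b,F,m], logical=[g,B,a,D,b,F,m]
After op 6 (rotate(+3)): offset=3, physical=[g,B,a,D,b,F,m], logical=[D,b,F,m,g,B,a]

Answer: D,b,F,m,g,B,a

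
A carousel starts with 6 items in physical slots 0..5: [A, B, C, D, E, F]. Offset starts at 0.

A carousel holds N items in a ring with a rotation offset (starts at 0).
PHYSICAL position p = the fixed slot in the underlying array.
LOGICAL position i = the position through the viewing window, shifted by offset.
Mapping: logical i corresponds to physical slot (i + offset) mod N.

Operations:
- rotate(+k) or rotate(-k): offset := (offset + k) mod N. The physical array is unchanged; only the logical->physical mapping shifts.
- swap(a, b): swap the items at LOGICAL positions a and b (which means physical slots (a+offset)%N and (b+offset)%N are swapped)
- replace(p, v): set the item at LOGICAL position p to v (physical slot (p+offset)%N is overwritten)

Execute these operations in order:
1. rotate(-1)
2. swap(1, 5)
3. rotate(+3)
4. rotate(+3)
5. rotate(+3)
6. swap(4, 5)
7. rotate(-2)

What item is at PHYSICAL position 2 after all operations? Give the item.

Answer: C

Derivation:
After op 1 (rotate(-1)): offset=5, physical=[A,B,C,D,E,F], logical=[F,A,B,C,D,E]
After op 2 (swap(1, 5)): offset=5, physical=[E,B,C,D,A,F], logical=[F,E,B,C,D,A]
After op 3 (rotate(+3)): offset=2, physical=[E,B,C,D,A,F], logical=[C,D,A,F,E,B]
After op 4 (rotate(+3)): offset=5, physical=[E,B,C,D,A,F], logical=[F,E,B,C,D,A]
After op 5 (rotate(+3)): offset=2, physical=[E,B,C,D,A,F], logical=[C,D,A,F,E,B]
After op 6 (swap(4, 5)): offset=2, physical=[B,E,C,D,A,F], logical=[C,D,A,F,B,E]
After op 7 (rotate(-2)): offset=0, physical=[B,E,C,D,A,F], logical=[B,E,C,D,A,F]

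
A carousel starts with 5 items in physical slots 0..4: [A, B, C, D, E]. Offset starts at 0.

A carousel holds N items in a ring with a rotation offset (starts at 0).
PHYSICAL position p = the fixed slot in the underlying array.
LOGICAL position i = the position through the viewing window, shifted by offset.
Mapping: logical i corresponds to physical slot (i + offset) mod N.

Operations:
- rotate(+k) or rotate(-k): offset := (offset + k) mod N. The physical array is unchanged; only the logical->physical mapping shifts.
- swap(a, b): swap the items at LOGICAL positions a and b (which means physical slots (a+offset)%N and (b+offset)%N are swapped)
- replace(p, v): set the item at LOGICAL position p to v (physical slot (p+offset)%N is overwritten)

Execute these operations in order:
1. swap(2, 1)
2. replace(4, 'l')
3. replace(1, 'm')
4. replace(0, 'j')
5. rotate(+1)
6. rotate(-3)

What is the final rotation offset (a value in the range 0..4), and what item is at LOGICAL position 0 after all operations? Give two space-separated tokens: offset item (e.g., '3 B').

After op 1 (swap(2, 1)): offset=0, physical=[A,C,B,D,E], logical=[A,C,B,D,E]
After op 2 (replace(4, 'l')): offset=0, physical=[A,C,B,D,l], logical=[A,C,B,D,l]
After op 3 (replace(1, 'm')): offset=0, physical=[A,m,B,D,l], logical=[A,m,B,D,l]
After op 4 (replace(0, 'j')): offset=0, physical=[j,m,B,D,l], logical=[j,m,B,D,l]
After op 5 (rotate(+1)): offset=1, physical=[j,m,B,D,l], logical=[m,B,D,l,j]
After op 6 (rotate(-3)): offset=3, physical=[j,m,B,D,l], logical=[D,l,j,m,B]

Answer: 3 D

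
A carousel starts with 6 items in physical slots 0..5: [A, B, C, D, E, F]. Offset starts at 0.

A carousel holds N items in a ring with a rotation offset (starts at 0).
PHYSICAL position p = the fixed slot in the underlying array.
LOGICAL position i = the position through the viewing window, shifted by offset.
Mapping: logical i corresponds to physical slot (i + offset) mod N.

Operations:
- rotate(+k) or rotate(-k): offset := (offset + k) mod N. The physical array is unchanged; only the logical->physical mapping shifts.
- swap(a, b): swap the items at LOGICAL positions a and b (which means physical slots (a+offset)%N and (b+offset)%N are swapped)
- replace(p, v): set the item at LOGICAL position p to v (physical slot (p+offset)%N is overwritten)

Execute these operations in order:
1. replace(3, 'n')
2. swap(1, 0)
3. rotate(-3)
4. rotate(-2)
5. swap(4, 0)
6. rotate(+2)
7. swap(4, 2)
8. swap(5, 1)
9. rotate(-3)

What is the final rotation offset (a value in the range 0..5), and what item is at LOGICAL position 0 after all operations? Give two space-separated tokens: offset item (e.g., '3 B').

After op 1 (replace(3, 'n')): offset=0, physical=[A,B,C,n,E,F], logical=[A,B,C,n,E,F]
After op 2 (swap(1, 0)): offset=0, physical=[B,A,C,n,E,F], logical=[B,A,C,n,E,F]
After op 3 (rotate(-3)): offset=3, physical=[B,A,C,n,E,F], logical=[n,E,F,B,A,C]
After op 4 (rotate(-2)): offset=1, physical=[B,A,C,n,E,F], logical=[A,C,n,E,F,B]
After op 5 (swap(4, 0)): offset=1, physical=[B,F,C,n,E,A], logical=[F,C,n,E,A,B]
After op 6 (rotate(+2)): offset=3, physical=[B,F,C,n,E,A], logical=[n,E,A,B,F,C]
After op 7 (swap(4, 2)): offset=3, physical=[B,A,C,n,E,F], logical=[n,E,F,B,A,C]
After op 8 (swap(5, 1)): offset=3, physical=[B,A,E,n,C,F], logical=[n,C,F,B,A,E]
After op 9 (rotate(-3)): offset=0, physical=[B,A,E,n,C,F], logical=[B,A,E,n,C,F]

Answer: 0 B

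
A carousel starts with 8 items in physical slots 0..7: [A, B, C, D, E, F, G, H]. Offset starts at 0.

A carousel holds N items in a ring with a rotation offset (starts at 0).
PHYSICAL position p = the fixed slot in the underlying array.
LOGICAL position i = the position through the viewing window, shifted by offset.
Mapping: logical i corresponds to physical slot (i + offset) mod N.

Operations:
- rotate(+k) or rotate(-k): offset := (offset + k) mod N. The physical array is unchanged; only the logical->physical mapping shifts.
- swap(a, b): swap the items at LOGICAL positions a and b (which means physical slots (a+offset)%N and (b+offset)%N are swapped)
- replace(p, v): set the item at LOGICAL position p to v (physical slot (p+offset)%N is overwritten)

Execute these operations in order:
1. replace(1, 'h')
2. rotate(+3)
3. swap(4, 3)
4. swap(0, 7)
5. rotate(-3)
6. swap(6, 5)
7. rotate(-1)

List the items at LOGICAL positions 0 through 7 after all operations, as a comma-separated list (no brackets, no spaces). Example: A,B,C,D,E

After op 1 (replace(1, 'h')): offset=0, physical=[A,h,C,D,E,F,G,H], logical=[A,h,C,D,E,F,G,H]
After op 2 (rotate(+3)): offset=3, physical=[A,h,C,D,E,F,G,H], logical=[D,E,F,G,H,A,h,C]
After op 3 (swap(4, 3)): offset=3, physical=[A,h,C,D,E,F,H,G], logical=[D,E,F,H,G,A,h,C]
After op 4 (swap(0, 7)): offset=3, physical=[A,h,D,C,E,F,H,G], logical=[C,E,F,H,G,A,h,D]
After op 5 (rotate(-3)): offset=0, physical=[A,h,D,C,E,F,H,G], logical=[A,h,D,C,E,F,H,G]
After op 6 (swap(6, 5)): offset=0, physical=[A,h,D,C,E,H,F,G], logical=[A,h,D,C,E,H,F,G]
After op 7 (rotate(-1)): offset=7, physical=[A,h,D,C,E,H,F,G], logical=[G,A,h,D,C,E,H,F]

Answer: G,A,h,D,C,E,H,F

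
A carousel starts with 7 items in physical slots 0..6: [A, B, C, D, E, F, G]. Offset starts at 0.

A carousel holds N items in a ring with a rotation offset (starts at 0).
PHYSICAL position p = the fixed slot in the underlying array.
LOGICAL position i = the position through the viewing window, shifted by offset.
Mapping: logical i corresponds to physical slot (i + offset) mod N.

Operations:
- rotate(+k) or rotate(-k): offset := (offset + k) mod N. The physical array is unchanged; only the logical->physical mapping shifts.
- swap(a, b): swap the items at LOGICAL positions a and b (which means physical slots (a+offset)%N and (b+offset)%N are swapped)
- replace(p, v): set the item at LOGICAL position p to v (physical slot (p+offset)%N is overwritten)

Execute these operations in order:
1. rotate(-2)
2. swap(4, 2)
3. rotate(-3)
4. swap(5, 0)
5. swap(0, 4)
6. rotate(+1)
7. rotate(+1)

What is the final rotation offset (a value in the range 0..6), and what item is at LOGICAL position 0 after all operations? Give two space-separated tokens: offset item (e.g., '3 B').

After op 1 (rotate(-2)): offset=5, physical=[A,B,C,D,E,F,G], logical=[F,G,A,B,C,D,E]
After op 2 (swap(4, 2)): offset=5, physical=[C,B,A,D,E,F,G], logical=[F,G,C,B,A,D,E]
After op 3 (rotate(-3)): offset=2, physical=[C,B,A,D,E,F,G], logical=[A,D,E,F,G,C,B]
After op 4 (swap(5, 0)): offset=2, physical=[A,B,C,D,E,F,G], logical=[C,D,E,F,G,A,B]
After op 5 (swap(0, 4)): offset=2, physical=[A,B,G,D,E,F,C], logical=[G,D,E,F,C,A,B]
After op 6 (rotate(+1)): offset=3, physical=[A,B,G,D,E,F,C], logical=[D,E,F,C,A,B,G]
After op 7 (rotate(+1)): offset=4, physical=[A,B,G,D,E,F,C], logical=[E,F,C,A,B,G,D]

Answer: 4 E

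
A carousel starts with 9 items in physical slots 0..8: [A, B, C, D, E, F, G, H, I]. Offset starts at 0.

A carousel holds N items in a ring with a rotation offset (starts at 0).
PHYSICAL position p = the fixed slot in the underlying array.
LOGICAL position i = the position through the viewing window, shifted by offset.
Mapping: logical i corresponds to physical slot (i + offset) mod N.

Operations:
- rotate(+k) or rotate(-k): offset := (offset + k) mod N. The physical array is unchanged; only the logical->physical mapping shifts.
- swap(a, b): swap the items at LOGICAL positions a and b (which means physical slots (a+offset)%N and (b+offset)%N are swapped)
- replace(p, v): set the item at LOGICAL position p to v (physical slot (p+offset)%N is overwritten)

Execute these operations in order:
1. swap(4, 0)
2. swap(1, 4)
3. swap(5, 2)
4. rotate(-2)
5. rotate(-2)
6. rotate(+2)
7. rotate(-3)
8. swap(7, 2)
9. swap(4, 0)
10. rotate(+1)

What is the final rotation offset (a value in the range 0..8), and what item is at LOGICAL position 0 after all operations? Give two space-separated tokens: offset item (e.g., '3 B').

After op 1 (swap(4, 0)): offset=0, physical=[E,B,C,D,A,F,G,H,I], logical=[E,B,C,D,A,F,G,H,I]
After op 2 (swap(1, 4)): offset=0, physical=[E,A,C,D,B,F,G,H,I], logical=[E,A,C,D,B,F,G,H,I]
After op 3 (swap(5, 2)): offset=0, physical=[E,A,F,D,B,C,G,H,I], logical=[E,A,F,D,B,C,G,H,I]
After op 4 (rotate(-2)): offset=7, physical=[E,A,F,D,B,C,G,H,I], logical=[H,I,E,A,F,D,B,C,G]
After op 5 (rotate(-2)): offset=5, physical=[E,A,F,D,B,C,G,H,I], logical=[C,G,H,I,E,A,F,D,B]
After op 6 (rotate(+2)): offset=7, physical=[E,A,F,D,B,C,G,H,I], logical=[H,I,E,A,F,D,B,C,G]
After op 7 (rotate(-3)): offset=4, physical=[E,A,F,D,B,C,G,H,I], logical=[B,C,G,H,I,E,A,F,D]
After op 8 (swap(7, 2)): offset=4, physical=[E,A,G,D,B,C,F,H,I], logical=[B,C,F,H,I,E,A,G,D]
After op 9 (swap(4, 0)): offset=4, physical=[E,A,G,D,I,C,F,H,B], logical=[I,C,F,H,B,E,A,G,D]
After op 10 (rotate(+1)): offset=5, physical=[E,A,G,D,I,C,F,H,B], logical=[C,F,H,B,E,A,G,D,I]

Answer: 5 C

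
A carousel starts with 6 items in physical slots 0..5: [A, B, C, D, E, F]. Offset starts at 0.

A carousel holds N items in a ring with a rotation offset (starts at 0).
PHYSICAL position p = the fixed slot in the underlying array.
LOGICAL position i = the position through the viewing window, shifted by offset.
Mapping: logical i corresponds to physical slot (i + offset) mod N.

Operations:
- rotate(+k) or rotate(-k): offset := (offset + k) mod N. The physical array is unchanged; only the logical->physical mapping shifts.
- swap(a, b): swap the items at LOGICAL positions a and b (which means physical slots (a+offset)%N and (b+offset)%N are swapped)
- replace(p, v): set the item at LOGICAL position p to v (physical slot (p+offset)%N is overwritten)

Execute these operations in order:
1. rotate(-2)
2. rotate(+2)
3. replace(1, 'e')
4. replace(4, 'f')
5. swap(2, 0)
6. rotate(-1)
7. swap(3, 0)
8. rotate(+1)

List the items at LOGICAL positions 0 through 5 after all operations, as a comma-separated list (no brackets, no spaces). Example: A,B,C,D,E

Answer: C,e,F,D,f,A

Derivation:
After op 1 (rotate(-2)): offset=4, physical=[A,B,C,D,E,F], logical=[E,F,A,B,C,D]
After op 2 (rotate(+2)): offset=0, physical=[A,B,C,D,E,F], logical=[A,B,C,D,E,F]
After op 3 (replace(1, 'e')): offset=0, physical=[A,e,C,D,E,F], logical=[A,e,C,D,E,F]
After op 4 (replace(4, 'f')): offset=0, physical=[A,e,C,D,f,F], logical=[A,e,C,D,f,F]
After op 5 (swap(2, 0)): offset=0, physical=[C,e,A,D,f,F], logical=[C,e,A,D,f,F]
After op 6 (rotate(-1)): offset=5, physical=[C,e,A,D,f,F], logical=[F,C,e,A,D,f]
After op 7 (swap(3, 0)): offset=5, physical=[C,e,F,D,f,A], logical=[A,C,e,F,D,f]
After op 8 (rotate(+1)): offset=0, physical=[C,e,F,D,f,A], logical=[C,e,F,D,f,A]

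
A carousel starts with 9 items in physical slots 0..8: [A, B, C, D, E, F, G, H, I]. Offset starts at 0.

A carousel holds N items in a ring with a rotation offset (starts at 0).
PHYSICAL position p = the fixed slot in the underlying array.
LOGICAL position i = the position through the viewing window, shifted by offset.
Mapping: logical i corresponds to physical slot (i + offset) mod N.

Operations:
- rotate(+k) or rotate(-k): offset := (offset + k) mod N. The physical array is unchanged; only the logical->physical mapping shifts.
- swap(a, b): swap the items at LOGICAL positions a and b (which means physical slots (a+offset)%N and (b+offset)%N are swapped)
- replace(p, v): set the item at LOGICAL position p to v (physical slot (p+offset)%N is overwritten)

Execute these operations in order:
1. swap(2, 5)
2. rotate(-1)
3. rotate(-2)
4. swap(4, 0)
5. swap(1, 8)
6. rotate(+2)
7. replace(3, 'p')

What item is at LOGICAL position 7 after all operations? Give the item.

After op 1 (swap(2, 5)): offset=0, physical=[A,B,F,D,E,C,G,H,I], logical=[A,B,F,D,E,C,G,H,I]
After op 2 (rotate(-1)): offset=8, physical=[A,B,F,D,E,C,G,H,I], logical=[I,A,B,F,D,E,C,G,H]
After op 3 (rotate(-2)): offset=6, physical=[A,B,F,D,E,C,G,H,I], logical=[G,H,I,A,B,F,D,E,C]
After op 4 (swap(4, 0)): offset=6, physical=[A,G,F,D,E,C,B,H,I], logical=[B,H,I,A,G,F,D,E,C]
After op 5 (swap(1, 8)): offset=6, physical=[A,G,F,D,E,H,B,C,I], logical=[B,C,I,A,G,F,D,E,H]
After op 6 (rotate(+2)): offset=8, physical=[A,G,F,D,E,H,B,C,I], logical=[I,A,G,F,D,E,H,B,C]
After op 7 (replace(3, 'p')): offset=8, physical=[A,G,p,D,E,H,B,C,I], logical=[I,A,G,p,D,E,H,B,C]

Answer: B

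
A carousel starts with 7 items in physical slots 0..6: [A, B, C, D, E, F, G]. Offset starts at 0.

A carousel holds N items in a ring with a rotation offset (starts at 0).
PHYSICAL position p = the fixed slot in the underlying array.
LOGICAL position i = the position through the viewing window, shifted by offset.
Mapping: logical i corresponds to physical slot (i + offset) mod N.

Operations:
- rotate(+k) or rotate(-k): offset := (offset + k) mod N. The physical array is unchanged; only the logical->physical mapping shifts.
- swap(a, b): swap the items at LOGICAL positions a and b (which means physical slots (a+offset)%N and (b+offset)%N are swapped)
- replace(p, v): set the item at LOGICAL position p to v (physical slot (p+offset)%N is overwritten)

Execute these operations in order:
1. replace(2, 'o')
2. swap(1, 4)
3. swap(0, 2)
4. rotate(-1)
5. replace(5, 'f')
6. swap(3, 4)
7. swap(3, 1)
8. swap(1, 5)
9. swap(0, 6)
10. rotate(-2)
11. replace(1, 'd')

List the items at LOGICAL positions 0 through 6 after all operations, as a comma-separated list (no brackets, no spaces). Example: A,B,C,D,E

Answer: D,d,F,f,E,o,A

Derivation:
After op 1 (replace(2, 'o')): offset=0, physical=[A,B,o,D,E,F,G], logical=[A,B,o,D,E,F,G]
After op 2 (swap(1, 4)): offset=0, physical=[A,E,o,D,B,F,G], logical=[A,E,o,D,B,F,G]
After op 3 (swap(0, 2)): offset=0, physical=[o,E,A,D,B,F,G], logical=[o,E,A,D,B,F,G]
After op 4 (rotate(-1)): offset=6, physical=[o,E,A,D,B,F,G], logical=[G,o,E,A,D,B,F]
After op 5 (replace(5, 'f')): offset=6, physical=[o,E,A,D,f,F,G], logical=[G,o,E,A,D,f,F]
After op 6 (swap(3, 4)): offset=6, physical=[o,E,D,A,f,F,G], logical=[G,o,E,D,A,f,F]
After op 7 (swap(3, 1)): offset=6, physical=[D,E,o,A,f,F,G], logical=[G,D,E,o,A,f,F]
After op 8 (swap(1, 5)): offset=6, physical=[f,E,o,A,D,F,G], logical=[G,f,E,o,A,D,F]
After op 9 (swap(0, 6)): offset=6, physical=[f,E,o,A,D,G,F], logical=[F,f,E,o,A,D,G]
After op 10 (rotate(-2)): offset=4, physical=[f,E,o,A,D,G,F], logical=[D,G,F,f,E,o,A]
After op 11 (replace(1, 'd')): offset=4, physical=[f,E,o,A,D,d,F], logical=[D,d,F,f,E,o,A]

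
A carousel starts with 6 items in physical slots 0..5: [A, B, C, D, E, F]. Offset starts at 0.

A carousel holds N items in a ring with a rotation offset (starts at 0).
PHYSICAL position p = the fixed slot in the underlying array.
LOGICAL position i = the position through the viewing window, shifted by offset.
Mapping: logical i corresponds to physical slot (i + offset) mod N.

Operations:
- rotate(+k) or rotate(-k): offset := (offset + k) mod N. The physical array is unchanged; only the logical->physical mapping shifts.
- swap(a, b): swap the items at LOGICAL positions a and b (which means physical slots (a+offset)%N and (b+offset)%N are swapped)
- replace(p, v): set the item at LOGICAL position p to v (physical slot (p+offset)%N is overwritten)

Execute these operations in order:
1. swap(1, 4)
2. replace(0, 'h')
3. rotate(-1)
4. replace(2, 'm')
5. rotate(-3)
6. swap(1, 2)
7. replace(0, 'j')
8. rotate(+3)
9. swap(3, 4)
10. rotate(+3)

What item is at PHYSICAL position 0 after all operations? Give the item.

Answer: h

Derivation:
After op 1 (swap(1, 4)): offset=0, physical=[A,E,C,D,B,F], logical=[A,E,C,D,B,F]
After op 2 (replace(0, 'h')): offset=0, physical=[h,E,C,D,B,F], logical=[h,E,C,D,B,F]
After op 3 (rotate(-1)): offset=5, physical=[h,E,C,D,B,F], logical=[F,h,E,C,D,B]
After op 4 (replace(2, 'm')): offset=5, physical=[h,m,C,D,B,F], logical=[F,h,m,C,D,B]
After op 5 (rotate(-3)): offset=2, physical=[h,m,C,D,B,F], logical=[C,D,B,F,h,m]
After op 6 (swap(1, 2)): offset=2, physical=[h,m,C,B,D,F], logical=[C,B,D,F,h,m]
After op 7 (replace(0, 'j')): offset=2, physical=[h,m,j,B,D,F], logical=[j,B,D,F,h,m]
After op 8 (rotate(+3)): offset=5, physical=[h,m,j,B,D,F], logical=[F,h,m,j,B,D]
After op 9 (swap(3, 4)): offset=5, physical=[h,m,B,j,D,F], logical=[F,h,m,B,j,D]
After op 10 (rotate(+3)): offset=2, physical=[h,m,B,j,D,F], logical=[B,j,D,F,h,m]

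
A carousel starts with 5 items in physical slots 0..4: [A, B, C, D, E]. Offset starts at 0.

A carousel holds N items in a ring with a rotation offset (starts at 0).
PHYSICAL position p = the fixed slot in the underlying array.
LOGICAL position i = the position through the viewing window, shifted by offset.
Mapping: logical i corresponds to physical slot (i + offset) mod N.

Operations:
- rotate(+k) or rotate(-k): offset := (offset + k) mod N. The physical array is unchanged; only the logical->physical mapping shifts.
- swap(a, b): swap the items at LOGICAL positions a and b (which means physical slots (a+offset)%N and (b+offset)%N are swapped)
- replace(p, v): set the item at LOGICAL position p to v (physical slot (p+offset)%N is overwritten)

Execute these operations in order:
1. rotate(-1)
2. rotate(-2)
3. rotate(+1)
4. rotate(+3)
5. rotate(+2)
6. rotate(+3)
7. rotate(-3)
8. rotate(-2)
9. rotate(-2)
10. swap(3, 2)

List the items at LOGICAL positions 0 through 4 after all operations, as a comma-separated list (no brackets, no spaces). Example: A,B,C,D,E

Answer: E,A,C,B,D

Derivation:
After op 1 (rotate(-1)): offset=4, physical=[A,B,C,D,E], logical=[E,A,B,C,D]
After op 2 (rotate(-2)): offset=2, physical=[A,B,C,D,E], logical=[C,D,E,A,B]
After op 3 (rotate(+1)): offset=3, physical=[A,B,C,D,E], logical=[D,E,A,B,C]
After op 4 (rotate(+3)): offset=1, physical=[A,B,C,D,E], logical=[B,C,D,E,A]
After op 5 (rotate(+2)): offset=3, physical=[A,B,C,D,E], logical=[D,E,A,B,C]
After op 6 (rotate(+3)): offset=1, physical=[A,B,C,D,E], logical=[B,C,D,E,A]
After op 7 (rotate(-3)): offset=3, physical=[A,B,C,D,E], logical=[D,E,A,B,C]
After op 8 (rotate(-2)): offset=1, physical=[A,B,C,D,E], logical=[B,C,D,E,A]
After op 9 (rotate(-2)): offset=4, physical=[A,B,C,D,E], logical=[E,A,B,C,D]
After op 10 (swap(3, 2)): offset=4, physical=[A,C,B,D,E], logical=[E,A,C,B,D]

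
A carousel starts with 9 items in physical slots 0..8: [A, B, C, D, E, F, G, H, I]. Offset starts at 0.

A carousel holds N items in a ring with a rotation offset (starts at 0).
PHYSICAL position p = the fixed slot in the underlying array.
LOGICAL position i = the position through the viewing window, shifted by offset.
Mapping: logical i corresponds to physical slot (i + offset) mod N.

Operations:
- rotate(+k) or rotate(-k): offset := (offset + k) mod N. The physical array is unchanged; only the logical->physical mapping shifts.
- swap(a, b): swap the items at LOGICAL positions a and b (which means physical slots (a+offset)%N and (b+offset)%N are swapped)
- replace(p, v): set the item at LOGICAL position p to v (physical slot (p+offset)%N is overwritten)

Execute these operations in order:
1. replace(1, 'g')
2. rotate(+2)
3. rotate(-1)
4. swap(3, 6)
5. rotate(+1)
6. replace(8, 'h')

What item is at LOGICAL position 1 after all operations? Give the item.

After op 1 (replace(1, 'g')): offset=0, physical=[A,g,C,D,E,F,G,H,I], logical=[A,g,C,D,E,F,G,H,I]
After op 2 (rotate(+2)): offset=2, physical=[A,g,C,D,E,F,G,H,I], logical=[C,D,E,F,G,H,I,A,g]
After op 3 (rotate(-1)): offset=1, physical=[A,g,C,D,E,F,G,H,I], logical=[g,C,D,E,F,G,H,I,A]
After op 4 (swap(3, 6)): offset=1, physical=[A,g,C,D,H,F,G,E,I], logical=[g,C,D,H,F,G,E,I,A]
After op 5 (rotate(+1)): offset=2, physical=[A,g,C,D,H,F,G,E,I], logical=[C,D,H,F,G,E,I,A,g]
After op 6 (replace(8, 'h')): offset=2, physical=[A,h,C,D,H,F,G,E,I], logical=[C,D,H,F,G,E,I,A,h]

Answer: D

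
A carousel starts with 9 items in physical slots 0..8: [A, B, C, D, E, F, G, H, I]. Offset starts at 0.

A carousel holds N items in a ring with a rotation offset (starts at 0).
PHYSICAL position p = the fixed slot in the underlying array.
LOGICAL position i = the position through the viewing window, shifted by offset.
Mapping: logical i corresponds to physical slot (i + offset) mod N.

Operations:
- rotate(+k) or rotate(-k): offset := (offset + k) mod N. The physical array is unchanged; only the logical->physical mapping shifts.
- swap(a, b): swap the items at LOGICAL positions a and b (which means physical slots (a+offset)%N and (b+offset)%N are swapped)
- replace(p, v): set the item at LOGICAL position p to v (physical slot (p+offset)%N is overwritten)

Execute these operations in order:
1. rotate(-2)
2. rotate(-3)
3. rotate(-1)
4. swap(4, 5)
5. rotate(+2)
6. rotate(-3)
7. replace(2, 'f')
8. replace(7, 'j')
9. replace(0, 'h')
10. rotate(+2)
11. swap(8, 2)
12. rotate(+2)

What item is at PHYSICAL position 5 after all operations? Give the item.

After op 1 (rotate(-2)): offset=7, physical=[A,B,C,D,E,F,G,H,I], logical=[H,I,A,B,C,D,E,F,G]
After op 2 (rotate(-3)): offset=4, physical=[A,B,C,D,E,F,G,H,I], logical=[E,F,G,H,I,A,B,C,D]
After op 3 (rotate(-1)): offset=3, physical=[A,B,C,D,E,F,G,H,I], logical=[D,E,F,G,H,I,A,B,C]
After op 4 (swap(4, 5)): offset=3, physical=[A,B,C,D,E,F,G,I,H], logical=[D,E,F,G,I,H,A,B,C]
After op 5 (rotate(+2)): offset=5, physical=[A,B,C,D,E,F,G,I,H], logical=[F,G,I,H,A,B,C,D,E]
After op 6 (rotate(-3)): offset=2, physical=[A,B,C,D,E,F,G,I,H], logical=[C,D,E,F,G,I,H,A,B]
After op 7 (replace(2, 'f')): offset=2, physical=[A,B,C,D,f,F,G,I,H], logical=[C,D,f,F,G,I,H,A,B]
After op 8 (replace(7, 'j')): offset=2, physical=[j,B,C,D,f,F,G,I,H], logical=[C,D,f,F,G,I,H,j,B]
After op 9 (replace(0, 'h')): offset=2, physical=[j,B,h,D,f,F,G,I,H], logical=[h,D,f,F,G,I,H,j,B]
After op 10 (rotate(+2)): offset=4, physical=[j,B,h,D,f,F,G,I,H], logical=[f,F,G,I,H,j,B,h,D]
After op 11 (swap(8, 2)): offset=4, physical=[j,B,h,G,f,F,D,I,H], logical=[f,F,D,I,H,j,B,h,G]
After op 12 (rotate(+2)): offset=6, physical=[j,B,h,G,f,F,D,I,H], logical=[D,I,H,j,B,h,G,f,F]

Answer: F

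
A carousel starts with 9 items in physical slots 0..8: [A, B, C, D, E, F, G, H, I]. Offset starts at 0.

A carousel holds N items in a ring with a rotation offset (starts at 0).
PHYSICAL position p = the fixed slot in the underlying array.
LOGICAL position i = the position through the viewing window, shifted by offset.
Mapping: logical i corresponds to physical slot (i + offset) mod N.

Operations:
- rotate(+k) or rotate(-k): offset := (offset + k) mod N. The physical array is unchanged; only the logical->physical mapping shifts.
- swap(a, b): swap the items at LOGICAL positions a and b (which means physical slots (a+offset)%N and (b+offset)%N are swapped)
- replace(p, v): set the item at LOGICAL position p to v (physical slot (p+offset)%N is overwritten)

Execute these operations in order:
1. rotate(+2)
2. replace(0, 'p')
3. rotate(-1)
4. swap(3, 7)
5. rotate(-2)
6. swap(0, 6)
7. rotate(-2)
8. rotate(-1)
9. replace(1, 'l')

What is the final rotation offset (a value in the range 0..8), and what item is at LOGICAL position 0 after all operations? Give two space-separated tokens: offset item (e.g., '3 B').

Answer: 5 E

Derivation:
After op 1 (rotate(+2)): offset=2, physical=[A,B,C,D,E,F,G,H,I], logical=[C,D,E,F,G,H,I,A,B]
After op 2 (replace(0, 'p')): offset=2, physical=[A,B,p,D,E,F,G,H,I], logical=[p,D,E,F,G,H,I,A,B]
After op 3 (rotate(-1)): offset=1, physical=[A,B,p,D,E,F,G,H,I], logical=[B,p,D,E,F,G,H,I,A]
After op 4 (swap(3, 7)): offset=1, physical=[A,B,p,D,I,F,G,H,E], logical=[B,p,D,I,F,G,H,E,A]
After op 5 (rotate(-2)): offset=8, physical=[A,B,p,D,I,F,G,H,E], logical=[E,A,B,p,D,I,F,G,H]
After op 6 (swap(0, 6)): offset=8, physical=[A,B,p,D,I,E,G,H,F], logical=[F,A,B,p,D,I,E,G,H]
After op 7 (rotate(-2)): offset=6, physical=[A,B,p,D,I,E,G,H,F], logical=[G,H,F,A,B,p,D,I,E]
After op 8 (rotate(-1)): offset=5, physical=[A,B,p,D,I,E,G,H,F], logical=[E,G,H,F,A,B,p,D,I]
After op 9 (replace(1, 'l')): offset=5, physical=[A,B,p,D,I,E,l,H,F], logical=[E,l,H,F,A,B,p,D,I]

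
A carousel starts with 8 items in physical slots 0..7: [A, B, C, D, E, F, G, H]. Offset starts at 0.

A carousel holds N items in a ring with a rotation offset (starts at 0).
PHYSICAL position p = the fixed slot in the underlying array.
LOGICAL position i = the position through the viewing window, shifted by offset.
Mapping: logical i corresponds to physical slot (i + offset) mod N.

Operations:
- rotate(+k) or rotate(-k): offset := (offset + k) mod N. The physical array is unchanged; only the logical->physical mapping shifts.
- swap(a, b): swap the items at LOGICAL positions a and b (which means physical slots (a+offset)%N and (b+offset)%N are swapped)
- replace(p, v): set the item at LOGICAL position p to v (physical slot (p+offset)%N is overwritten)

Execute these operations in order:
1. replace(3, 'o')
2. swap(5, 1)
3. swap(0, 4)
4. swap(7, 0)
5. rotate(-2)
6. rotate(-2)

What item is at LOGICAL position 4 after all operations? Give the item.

Answer: H

Derivation:
After op 1 (replace(3, 'o')): offset=0, physical=[A,B,C,o,E,F,G,H], logical=[A,B,C,o,E,F,G,H]
After op 2 (swap(5, 1)): offset=0, physical=[A,F,C,o,E,B,G,H], logical=[A,F,C,o,E,B,G,H]
After op 3 (swap(0, 4)): offset=0, physical=[E,F,C,o,A,B,G,H], logical=[E,F,C,o,A,B,G,H]
After op 4 (swap(7, 0)): offset=0, physical=[H,F,C,o,A,B,G,E], logical=[H,F,C,o,A,B,G,E]
After op 5 (rotate(-2)): offset=6, physical=[H,F,C,o,A,B,G,E], logical=[G,E,H,F,C,o,A,B]
After op 6 (rotate(-2)): offset=4, physical=[H,F,C,o,A,B,G,E], logical=[A,B,G,E,H,F,C,o]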